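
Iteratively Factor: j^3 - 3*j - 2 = (j + 1)*(j^2 - j - 2) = (j - 2)*(j + 1)*(j + 1)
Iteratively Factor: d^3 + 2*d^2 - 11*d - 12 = (d - 3)*(d^2 + 5*d + 4) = (d - 3)*(d + 4)*(d + 1)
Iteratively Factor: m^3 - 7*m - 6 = (m + 2)*(m^2 - 2*m - 3) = (m + 1)*(m + 2)*(m - 3)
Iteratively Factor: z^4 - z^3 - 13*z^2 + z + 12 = (z + 1)*(z^3 - 2*z^2 - 11*z + 12) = (z - 1)*(z + 1)*(z^2 - z - 12) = (z - 1)*(z + 1)*(z + 3)*(z - 4)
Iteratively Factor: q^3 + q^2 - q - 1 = (q + 1)*(q^2 - 1) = (q - 1)*(q + 1)*(q + 1)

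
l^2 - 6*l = l*(l - 6)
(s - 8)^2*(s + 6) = s^3 - 10*s^2 - 32*s + 384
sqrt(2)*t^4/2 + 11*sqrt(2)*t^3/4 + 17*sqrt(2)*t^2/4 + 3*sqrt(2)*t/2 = t*(t + 1/2)*(t + 3)*(sqrt(2)*t/2 + sqrt(2))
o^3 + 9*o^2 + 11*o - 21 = (o - 1)*(o + 3)*(o + 7)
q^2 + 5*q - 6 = (q - 1)*(q + 6)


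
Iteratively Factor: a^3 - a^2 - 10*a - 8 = (a + 1)*(a^2 - 2*a - 8) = (a + 1)*(a + 2)*(a - 4)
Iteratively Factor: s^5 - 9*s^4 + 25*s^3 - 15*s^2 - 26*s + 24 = (s - 3)*(s^4 - 6*s^3 + 7*s^2 + 6*s - 8) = (s - 3)*(s - 2)*(s^3 - 4*s^2 - s + 4) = (s - 3)*(s - 2)*(s - 1)*(s^2 - 3*s - 4) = (s - 4)*(s - 3)*(s - 2)*(s - 1)*(s + 1)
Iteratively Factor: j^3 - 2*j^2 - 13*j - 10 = (j + 2)*(j^2 - 4*j - 5) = (j - 5)*(j + 2)*(j + 1)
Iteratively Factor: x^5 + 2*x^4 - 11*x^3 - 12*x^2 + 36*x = (x)*(x^4 + 2*x^3 - 11*x^2 - 12*x + 36) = x*(x - 2)*(x^3 + 4*x^2 - 3*x - 18) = x*(x - 2)*(x + 3)*(x^2 + x - 6) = x*(x - 2)^2*(x + 3)*(x + 3)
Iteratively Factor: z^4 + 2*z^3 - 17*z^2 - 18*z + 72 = (z + 4)*(z^3 - 2*z^2 - 9*z + 18) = (z - 3)*(z + 4)*(z^2 + z - 6) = (z - 3)*(z + 3)*(z + 4)*(z - 2)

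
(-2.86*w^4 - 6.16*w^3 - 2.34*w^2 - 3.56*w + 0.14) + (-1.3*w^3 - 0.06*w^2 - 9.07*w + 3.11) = -2.86*w^4 - 7.46*w^3 - 2.4*w^2 - 12.63*w + 3.25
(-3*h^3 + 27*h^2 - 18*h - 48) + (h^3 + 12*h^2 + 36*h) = -2*h^3 + 39*h^2 + 18*h - 48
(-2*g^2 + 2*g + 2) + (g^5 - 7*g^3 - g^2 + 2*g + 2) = g^5 - 7*g^3 - 3*g^2 + 4*g + 4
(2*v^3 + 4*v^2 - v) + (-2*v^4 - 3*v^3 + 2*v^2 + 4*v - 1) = -2*v^4 - v^3 + 6*v^2 + 3*v - 1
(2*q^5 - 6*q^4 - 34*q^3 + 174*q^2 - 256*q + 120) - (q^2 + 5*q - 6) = 2*q^5 - 6*q^4 - 34*q^3 + 173*q^2 - 261*q + 126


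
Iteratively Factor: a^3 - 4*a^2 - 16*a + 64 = (a + 4)*(a^2 - 8*a + 16) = (a - 4)*(a + 4)*(a - 4)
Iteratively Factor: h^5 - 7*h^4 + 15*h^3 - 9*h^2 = (h - 1)*(h^4 - 6*h^3 + 9*h^2) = (h - 3)*(h - 1)*(h^3 - 3*h^2) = (h - 3)^2*(h - 1)*(h^2) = h*(h - 3)^2*(h - 1)*(h)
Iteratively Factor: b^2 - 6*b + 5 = (b - 5)*(b - 1)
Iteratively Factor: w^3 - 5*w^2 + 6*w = (w - 2)*(w^2 - 3*w) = w*(w - 2)*(w - 3)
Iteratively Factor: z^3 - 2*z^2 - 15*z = (z - 5)*(z^2 + 3*z) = z*(z - 5)*(z + 3)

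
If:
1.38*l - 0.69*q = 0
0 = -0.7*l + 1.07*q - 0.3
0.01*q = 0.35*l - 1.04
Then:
No Solution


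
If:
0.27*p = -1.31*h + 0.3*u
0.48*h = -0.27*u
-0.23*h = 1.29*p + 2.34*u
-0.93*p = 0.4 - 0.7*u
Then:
No Solution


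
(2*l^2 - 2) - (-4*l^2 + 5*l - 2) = 6*l^2 - 5*l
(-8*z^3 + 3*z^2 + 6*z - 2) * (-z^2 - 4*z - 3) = 8*z^5 + 29*z^4 + 6*z^3 - 31*z^2 - 10*z + 6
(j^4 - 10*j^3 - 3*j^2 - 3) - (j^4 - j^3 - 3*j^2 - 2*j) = -9*j^3 + 2*j - 3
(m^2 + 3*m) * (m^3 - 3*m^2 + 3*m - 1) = m^5 - 6*m^3 + 8*m^2 - 3*m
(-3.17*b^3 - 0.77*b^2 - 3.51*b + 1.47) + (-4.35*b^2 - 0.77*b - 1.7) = -3.17*b^3 - 5.12*b^2 - 4.28*b - 0.23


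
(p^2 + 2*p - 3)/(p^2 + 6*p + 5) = (p^2 + 2*p - 3)/(p^2 + 6*p + 5)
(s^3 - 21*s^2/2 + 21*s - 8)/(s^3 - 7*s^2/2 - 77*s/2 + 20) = (s - 2)/(s + 5)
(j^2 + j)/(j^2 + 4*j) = (j + 1)/(j + 4)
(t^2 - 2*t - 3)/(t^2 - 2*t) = (t^2 - 2*t - 3)/(t*(t - 2))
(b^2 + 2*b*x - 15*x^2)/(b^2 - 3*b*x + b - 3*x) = (b + 5*x)/(b + 1)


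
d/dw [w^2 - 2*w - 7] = 2*w - 2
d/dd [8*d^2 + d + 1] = 16*d + 1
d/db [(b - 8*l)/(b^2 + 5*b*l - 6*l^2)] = (b^2 + 5*b*l - 6*l^2 - (b - 8*l)*(2*b + 5*l))/(b^2 + 5*b*l - 6*l^2)^2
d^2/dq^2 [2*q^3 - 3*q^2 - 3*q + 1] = 12*q - 6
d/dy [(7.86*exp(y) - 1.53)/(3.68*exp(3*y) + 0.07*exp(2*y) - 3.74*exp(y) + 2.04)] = (-57.8496*exp(3*y) + 16.341*exp(2*y) + 0.214200000000002*exp(y) + 10.3122)*exp(y)/(13.5424*exp(6*y) + 0.5152*exp(5*y) - 27.5215*exp(4*y) + 14.4908*exp(3*y) + 14.2732*exp(2*y) - 15.2592*exp(y) + 4.1616)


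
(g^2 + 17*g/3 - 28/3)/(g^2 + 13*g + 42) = (g - 4/3)/(g + 6)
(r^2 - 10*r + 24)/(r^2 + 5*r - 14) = (r^2 - 10*r + 24)/(r^2 + 5*r - 14)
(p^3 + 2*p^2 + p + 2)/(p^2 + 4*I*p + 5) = (p^2 + p*(2 + I) + 2*I)/(p + 5*I)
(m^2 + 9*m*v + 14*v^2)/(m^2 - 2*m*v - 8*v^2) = (-m - 7*v)/(-m + 4*v)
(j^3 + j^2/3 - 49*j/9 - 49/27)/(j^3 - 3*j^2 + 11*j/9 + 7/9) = (j + 7/3)/(j - 1)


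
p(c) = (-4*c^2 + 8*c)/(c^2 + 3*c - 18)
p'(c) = (8 - 8*c)/(c^2 + 3*c - 18) + (-2*c - 3)*(-4*c^2 + 8*c)/(c^2 + 3*c - 18)^2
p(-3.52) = 4.81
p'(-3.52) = -3.44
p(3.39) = -5.15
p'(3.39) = 8.52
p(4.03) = -3.17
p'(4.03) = 1.04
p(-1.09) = 0.67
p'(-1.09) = -0.81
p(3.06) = -23.87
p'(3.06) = 370.11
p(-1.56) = 1.10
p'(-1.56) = -1.02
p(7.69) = -2.73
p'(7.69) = -0.05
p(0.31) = -0.12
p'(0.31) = -0.35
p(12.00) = -2.96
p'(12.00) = -0.05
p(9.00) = -2.80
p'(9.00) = -0.06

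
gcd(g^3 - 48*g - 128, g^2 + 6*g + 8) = g + 4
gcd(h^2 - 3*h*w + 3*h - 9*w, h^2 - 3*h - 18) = h + 3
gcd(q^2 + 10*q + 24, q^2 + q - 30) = q + 6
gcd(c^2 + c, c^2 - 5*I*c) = c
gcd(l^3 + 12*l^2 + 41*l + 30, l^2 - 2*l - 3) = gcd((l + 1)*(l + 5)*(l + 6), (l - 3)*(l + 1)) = l + 1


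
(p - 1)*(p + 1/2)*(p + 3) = p^3 + 5*p^2/2 - 2*p - 3/2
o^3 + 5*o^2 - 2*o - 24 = (o - 2)*(o + 3)*(o + 4)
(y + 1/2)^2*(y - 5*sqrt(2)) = y^3 - 5*sqrt(2)*y^2 + y^2 - 5*sqrt(2)*y + y/4 - 5*sqrt(2)/4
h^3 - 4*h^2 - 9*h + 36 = (h - 4)*(h - 3)*(h + 3)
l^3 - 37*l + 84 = (l - 4)*(l - 3)*(l + 7)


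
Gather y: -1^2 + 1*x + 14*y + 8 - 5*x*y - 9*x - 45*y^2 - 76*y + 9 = -8*x - 45*y^2 + y*(-5*x - 62) + 16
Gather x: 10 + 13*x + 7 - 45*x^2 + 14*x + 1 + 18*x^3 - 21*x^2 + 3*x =18*x^3 - 66*x^2 + 30*x + 18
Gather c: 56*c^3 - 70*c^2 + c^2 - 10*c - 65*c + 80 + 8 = 56*c^3 - 69*c^2 - 75*c + 88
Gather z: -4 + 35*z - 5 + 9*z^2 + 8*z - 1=9*z^2 + 43*z - 10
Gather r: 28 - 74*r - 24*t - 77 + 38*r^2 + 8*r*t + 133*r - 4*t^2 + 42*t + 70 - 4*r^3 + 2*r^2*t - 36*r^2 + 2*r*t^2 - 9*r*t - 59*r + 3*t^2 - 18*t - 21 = -4*r^3 + r^2*(2*t + 2) + r*(2*t^2 - t) - t^2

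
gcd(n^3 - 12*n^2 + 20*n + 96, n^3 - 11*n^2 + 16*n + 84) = n^2 - 4*n - 12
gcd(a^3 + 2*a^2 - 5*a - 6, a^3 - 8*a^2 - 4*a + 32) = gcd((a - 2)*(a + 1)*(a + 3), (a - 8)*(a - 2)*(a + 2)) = a - 2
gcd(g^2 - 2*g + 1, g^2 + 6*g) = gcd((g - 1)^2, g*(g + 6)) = 1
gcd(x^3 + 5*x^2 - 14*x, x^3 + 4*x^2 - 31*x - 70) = x + 7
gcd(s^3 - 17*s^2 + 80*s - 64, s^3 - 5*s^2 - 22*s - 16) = s - 8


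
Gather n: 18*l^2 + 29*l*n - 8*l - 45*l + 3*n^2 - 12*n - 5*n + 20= 18*l^2 - 53*l + 3*n^2 + n*(29*l - 17) + 20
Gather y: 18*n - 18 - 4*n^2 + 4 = -4*n^2 + 18*n - 14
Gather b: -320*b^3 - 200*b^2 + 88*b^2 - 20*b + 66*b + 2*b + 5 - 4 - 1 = -320*b^3 - 112*b^2 + 48*b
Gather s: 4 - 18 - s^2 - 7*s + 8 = -s^2 - 7*s - 6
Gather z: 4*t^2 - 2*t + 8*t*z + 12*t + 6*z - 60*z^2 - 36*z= 4*t^2 + 10*t - 60*z^2 + z*(8*t - 30)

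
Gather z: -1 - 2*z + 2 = 1 - 2*z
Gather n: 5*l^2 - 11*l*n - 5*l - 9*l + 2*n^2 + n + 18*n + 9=5*l^2 - 14*l + 2*n^2 + n*(19 - 11*l) + 9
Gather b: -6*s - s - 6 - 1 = -7*s - 7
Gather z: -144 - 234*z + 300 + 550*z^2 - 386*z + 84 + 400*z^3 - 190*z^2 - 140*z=400*z^3 + 360*z^2 - 760*z + 240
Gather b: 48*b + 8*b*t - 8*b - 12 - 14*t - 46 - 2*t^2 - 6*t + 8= b*(8*t + 40) - 2*t^2 - 20*t - 50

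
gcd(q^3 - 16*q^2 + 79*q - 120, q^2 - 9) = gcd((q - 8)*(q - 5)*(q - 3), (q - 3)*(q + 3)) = q - 3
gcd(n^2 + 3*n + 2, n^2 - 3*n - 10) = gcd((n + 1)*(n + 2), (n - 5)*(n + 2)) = n + 2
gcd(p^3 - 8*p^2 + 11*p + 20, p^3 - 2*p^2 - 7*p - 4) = p^2 - 3*p - 4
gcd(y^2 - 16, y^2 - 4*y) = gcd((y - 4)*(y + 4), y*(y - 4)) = y - 4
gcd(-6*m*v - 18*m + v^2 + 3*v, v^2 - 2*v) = 1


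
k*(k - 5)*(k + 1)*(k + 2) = k^4 - 2*k^3 - 13*k^2 - 10*k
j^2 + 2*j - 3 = (j - 1)*(j + 3)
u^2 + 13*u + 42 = (u + 6)*(u + 7)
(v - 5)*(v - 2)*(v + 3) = v^3 - 4*v^2 - 11*v + 30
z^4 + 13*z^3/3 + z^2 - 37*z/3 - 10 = (z - 5/3)*(z + 1)*(z + 2)*(z + 3)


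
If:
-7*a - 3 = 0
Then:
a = -3/7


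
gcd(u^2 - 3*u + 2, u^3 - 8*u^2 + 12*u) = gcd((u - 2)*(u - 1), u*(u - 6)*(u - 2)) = u - 2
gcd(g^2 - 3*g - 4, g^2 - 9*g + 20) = g - 4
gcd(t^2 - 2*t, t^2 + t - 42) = 1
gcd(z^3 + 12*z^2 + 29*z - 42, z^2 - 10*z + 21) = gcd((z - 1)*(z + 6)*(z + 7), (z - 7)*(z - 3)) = 1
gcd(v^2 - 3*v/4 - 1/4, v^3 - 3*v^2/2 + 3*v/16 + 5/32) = v + 1/4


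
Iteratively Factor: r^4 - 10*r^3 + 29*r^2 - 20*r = (r - 1)*(r^3 - 9*r^2 + 20*r) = (r - 4)*(r - 1)*(r^2 - 5*r) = (r - 5)*(r - 4)*(r - 1)*(r)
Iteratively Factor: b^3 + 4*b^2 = (b)*(b^2 + 4*b) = b^2*(b + 4)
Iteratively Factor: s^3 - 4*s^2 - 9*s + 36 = (s - 3)*(s^2 - s - 12) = (s - 4)*(s - 3)*(s + 3)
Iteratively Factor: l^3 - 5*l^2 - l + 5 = (l + 1)*(l^2 - 6*l + 5) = (l - 5)*(l + 1)*(l - 1)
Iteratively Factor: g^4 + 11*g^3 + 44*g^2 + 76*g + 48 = (g + 4)*(g^3 + 7*g^2 + 16*g + 12) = (g + 2)*(g + 4)*(g^2 + 5*g + 6) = (g + 2)^2*(g + 4)*(g + 3)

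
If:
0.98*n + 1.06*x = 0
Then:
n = -1.08163265306122*x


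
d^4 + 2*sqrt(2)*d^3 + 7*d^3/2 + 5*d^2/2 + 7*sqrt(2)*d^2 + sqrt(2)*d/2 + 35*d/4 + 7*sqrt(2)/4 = (d + 7/2)*(d + sqrt(2)/2)^2*(d + sqrt(2))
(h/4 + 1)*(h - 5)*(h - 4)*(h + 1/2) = h^4/4 - 9*h^3/8 - 37*h^2/8 + 18*h + 10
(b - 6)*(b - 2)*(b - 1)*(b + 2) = b^4 - 7*b^3 + 2*b^2 + 28*b - 24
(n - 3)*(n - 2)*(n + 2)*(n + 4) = n^4 + n^3 - 16*n^2 - 4*n + 48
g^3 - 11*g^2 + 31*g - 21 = (g - 7)*(g - 3)*(g - 1)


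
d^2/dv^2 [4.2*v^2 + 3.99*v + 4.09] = 8.40000000000000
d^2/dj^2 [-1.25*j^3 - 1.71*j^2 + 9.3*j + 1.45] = -7.5*j - 3.42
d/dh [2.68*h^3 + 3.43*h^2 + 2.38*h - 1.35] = 8.04*h^2 + 6.86*h + 2.38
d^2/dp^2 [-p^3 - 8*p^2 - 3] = -6*p - 16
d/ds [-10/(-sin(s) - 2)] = -10*cos(s)/(sin(s) + 2)^2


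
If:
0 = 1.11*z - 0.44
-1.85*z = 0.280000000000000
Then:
No Solution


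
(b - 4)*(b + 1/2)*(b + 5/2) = b^3 - b^2 - 43*b/4 - 5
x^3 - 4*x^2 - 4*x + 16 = (x - 4)*(x - 2)*(x + 2)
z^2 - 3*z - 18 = (z - 6)*(z + 3)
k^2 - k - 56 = (k - 8)*(k + 7)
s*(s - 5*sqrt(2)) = s^2 - 5*sqrt(2)*s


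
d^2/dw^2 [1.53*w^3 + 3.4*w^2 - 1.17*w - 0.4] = 9.18*w + 6.8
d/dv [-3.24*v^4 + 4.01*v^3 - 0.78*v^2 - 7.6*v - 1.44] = -12.96*v^3 + 12.03*v^2 - 1.56*v - 7.6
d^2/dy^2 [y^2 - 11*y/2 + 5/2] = 2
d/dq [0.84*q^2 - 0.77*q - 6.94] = 1.68*q - 0.77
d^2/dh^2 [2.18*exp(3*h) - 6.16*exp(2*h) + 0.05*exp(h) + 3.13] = (19.62*exp(2*h) - 24.64*exp(h) + 0.05)*exp(h)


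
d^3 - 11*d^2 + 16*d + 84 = (d - 7)*(d - 6)*(d + 2)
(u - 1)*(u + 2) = u^2 + u - 2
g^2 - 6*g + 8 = (g - 4)*(g - 2)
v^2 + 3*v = v*(v + 3)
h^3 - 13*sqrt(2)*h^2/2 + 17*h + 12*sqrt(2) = (h - 4*sqrt(2))*(h - 3*sqrt(2))*(h + sqrt(2)/2)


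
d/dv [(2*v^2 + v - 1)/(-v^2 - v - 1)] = (-v^2 - 6*v - 2)/(v^4 + 2*v^3 + 3*v^2 + 2*v + 1)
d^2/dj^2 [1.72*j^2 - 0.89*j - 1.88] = 3.44000000000000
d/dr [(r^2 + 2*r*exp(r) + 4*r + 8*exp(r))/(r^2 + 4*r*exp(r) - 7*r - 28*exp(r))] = (-(r^2 + 2*r*exp(r) + 4*r + 8*exp(r))*(4*r*exp(r) + 2*r - 24*exp(r) - 7) + 2*(r^2 + 4*r*exp(r) - 7*r - 28*exp(r))*(r*exp(r) + r + 5*exp(r) + 2))/(r^2 + 4*r*exp(r) - 7*r - 28*exp(r))^2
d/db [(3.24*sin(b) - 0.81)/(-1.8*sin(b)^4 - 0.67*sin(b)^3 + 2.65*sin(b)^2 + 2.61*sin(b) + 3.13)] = (17.496*sin(b)^4 - 1.4904*sin(b)^3 - 10.2141*sin(b)^2 + 4.293*sin(b) + 12.2553)*cos(b)/(3.24*sin(b)^8 + 2.412*sin(b)^7 - 9.0911*sin(b)^6 - 12.947*sin(b)^5 - 7.7429*sin(b)^4 + 9.6388*sin(b)^3 + 23.4011*sin(b)^2 + 16.3386*sin(b) + 9.7969)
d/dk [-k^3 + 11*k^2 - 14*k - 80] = -3*k^2 + 22*k - 14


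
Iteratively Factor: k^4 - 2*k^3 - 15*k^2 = (k + 3)*(k^3 - 5*k^2) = k*(k + 3)*(k^2 - 5*k) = k^2*(k + 3)*(k - 5)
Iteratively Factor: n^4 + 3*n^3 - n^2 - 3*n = (n + 3)*(n^3 - n) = (n - 1)*(n + 3)*(n^2 + n) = n*(n - 1)*(n + 3)*(n + 1)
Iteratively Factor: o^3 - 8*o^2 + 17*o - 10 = (o - 5)*(o^2 - 3*o + 2) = (o - 5)*(o - 2)*(o - 1)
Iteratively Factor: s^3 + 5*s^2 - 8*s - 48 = (s + 4)*(s^2 + s - 12) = (s + 4)^2*(s - 3)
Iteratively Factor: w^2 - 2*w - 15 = (w - 5)*(w + 3)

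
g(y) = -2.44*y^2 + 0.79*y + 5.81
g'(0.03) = 0.64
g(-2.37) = -9.77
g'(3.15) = -14.58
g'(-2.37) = 12.36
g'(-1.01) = 5.72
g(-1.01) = 2.52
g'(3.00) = -13.85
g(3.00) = -13.78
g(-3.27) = -22.86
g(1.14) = 3.54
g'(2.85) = -13.12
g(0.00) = 5.81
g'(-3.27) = 16.75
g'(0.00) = 0.79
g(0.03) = 5.83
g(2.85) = -11.76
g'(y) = 0.79 - 4.88*y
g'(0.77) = -2.97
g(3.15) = -15.91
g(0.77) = 4.97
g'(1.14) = -4.77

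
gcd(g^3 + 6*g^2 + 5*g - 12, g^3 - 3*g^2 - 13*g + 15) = g^2 + 2*g - 3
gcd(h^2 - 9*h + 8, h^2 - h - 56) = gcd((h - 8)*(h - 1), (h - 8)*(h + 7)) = h - 8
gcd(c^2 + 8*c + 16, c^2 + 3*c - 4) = c + 4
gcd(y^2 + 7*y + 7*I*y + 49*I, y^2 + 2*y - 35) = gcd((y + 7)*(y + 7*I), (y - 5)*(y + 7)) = y + 7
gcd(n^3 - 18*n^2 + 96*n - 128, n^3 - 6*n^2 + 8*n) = n - 2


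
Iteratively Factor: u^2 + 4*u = (u + 4)*(u)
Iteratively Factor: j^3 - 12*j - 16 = (j + 2)*(j^2 - 2*j - 8) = (j - 4)*(j + 2)*(j + 2)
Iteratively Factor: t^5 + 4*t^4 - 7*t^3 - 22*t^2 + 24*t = (t - 1)*(t^4 + 5*t^3 - 2*t^2 - 24*t) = (t - 2)*(t - 1)*(t^3 + 7*t^2 + 12*t) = t*(t - 2)*(t - 1)*(t^2 + 7*t + 12) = t*(t - 2)*(t - 1)*(t + 3)*(t + 4)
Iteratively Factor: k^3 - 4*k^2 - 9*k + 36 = (k + 3)*(k^2 - 7*k + 12) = (k - 3)*(k + 3)*(k - 4)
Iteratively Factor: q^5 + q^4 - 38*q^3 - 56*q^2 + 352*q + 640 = (q + 4)*(q^4 - 3*q^3 - 26*q^2 + 48*q + 160) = (q + 4)^2*(q^3 - 7*q^2 + 2*q + 40) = (q - 5)*(q + 4)^2*(q^2 - 2*q - 8) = (q - 5)*(q - 4)*(q + 4)^2*(q + 2)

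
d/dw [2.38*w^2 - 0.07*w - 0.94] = 4.76*w - 0.07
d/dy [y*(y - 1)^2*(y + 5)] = 4*y^3 + 9*y^2 - 18*y + 5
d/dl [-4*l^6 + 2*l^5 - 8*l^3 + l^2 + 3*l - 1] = -24*l^5 + 10*l^4 - 24*l^2 + 2*l + 3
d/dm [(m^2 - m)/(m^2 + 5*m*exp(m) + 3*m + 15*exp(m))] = (-m*(m - 1)*(5*m*exp(m) + 2*m + 20*exp(m) + 3) + (2*m - 1)*(m^2 + 5*m*exp(m) + 3*m + 15*exp(m)))/(m^2 + 5*m*exp(m) + 3*m + 15*exp(m))^2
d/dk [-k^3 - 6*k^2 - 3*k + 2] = -3*k^2 - 12*k - 3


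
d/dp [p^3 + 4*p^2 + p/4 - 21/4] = 3*p^2 + 8*p + 1/4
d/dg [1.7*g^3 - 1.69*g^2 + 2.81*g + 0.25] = 5.1*g^2 - 3.38*g + 2.81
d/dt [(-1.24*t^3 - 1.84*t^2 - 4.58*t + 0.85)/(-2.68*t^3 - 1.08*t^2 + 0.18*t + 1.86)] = (-1.77635683940025e-15*t^5 - 3.592*t^4 - 24.9952*t^3 - 5.3628*t^2 - 5.0088*t - 8.6718)/(7.1824*t^6 + 5.7888*t^5 + 0.2016*t^4 - 10.3584*t^3 - 3.9852*t^2 + 0.6696*t + 3.4596)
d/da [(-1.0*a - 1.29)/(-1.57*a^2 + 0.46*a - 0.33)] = (-1.57*a^2 - 4.0506*a + 0.9234)/(2.4649*a^4 - 1.4444*a^3 + 1.2478*a^2 - 0.3036*a + 0.1089)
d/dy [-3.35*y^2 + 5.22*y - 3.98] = 5.22 - 6.7*y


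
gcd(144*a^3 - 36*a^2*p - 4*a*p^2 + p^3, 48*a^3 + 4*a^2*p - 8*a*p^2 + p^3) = 24*a^2 - 10*a*p + p^2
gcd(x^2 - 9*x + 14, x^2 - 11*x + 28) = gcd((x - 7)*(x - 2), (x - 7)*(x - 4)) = x - 7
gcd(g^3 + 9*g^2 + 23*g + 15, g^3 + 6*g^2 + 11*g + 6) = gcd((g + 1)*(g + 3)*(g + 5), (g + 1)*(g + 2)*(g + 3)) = g^2 + 4*g + 3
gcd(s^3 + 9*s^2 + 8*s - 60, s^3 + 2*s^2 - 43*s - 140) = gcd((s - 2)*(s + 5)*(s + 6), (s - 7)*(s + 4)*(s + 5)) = s + 5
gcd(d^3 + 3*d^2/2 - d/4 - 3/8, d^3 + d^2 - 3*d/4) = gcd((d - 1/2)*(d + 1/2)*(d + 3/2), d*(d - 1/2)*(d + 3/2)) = d^2 + d - 3/4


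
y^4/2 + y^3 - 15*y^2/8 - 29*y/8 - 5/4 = (y/2 + 1/2)*(y - 2)*(y + 1/2)*(y + 5/2)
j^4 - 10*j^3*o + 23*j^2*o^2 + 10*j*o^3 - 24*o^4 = (j - 6*o)*(j - 4*o)*(j - o)*(j + o)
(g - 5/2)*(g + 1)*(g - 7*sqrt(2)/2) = g^3 - 7*sqrt(2)*g^2/2 - 3*g^2/2 - 5*g/2 + 21*sqrt(2)*g/4 + 35*sqrt(2)/4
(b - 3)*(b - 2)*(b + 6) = b^3 + b^2 - 24*b + 36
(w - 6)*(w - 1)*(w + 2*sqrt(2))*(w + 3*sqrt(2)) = w^4 - 7*w^3 + 5*sqrt(2)*w^3 - 35*sqrt(2)*w^2 + 18*w^2 - 84*w + 30*sqrt(2)*w + 72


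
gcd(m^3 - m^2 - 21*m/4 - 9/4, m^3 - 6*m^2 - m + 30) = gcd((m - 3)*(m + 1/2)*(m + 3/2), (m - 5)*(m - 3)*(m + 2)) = m - 3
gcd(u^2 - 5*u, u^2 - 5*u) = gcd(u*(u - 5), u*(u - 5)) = u^2 - 5*u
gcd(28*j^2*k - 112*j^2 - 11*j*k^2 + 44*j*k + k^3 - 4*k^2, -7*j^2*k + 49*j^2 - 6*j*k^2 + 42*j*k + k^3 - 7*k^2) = 7*j - k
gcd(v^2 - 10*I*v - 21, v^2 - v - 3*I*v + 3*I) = v - 3*I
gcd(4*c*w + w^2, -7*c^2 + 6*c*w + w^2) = 1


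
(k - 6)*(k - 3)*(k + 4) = k^3 - 5*k^2 - 18*k + 72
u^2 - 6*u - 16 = (u - 8)*(u + 2)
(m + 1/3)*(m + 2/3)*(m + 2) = m^3 + 3*m^2 + 20*m/9 + 4/9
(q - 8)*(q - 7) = q^2 - 15*q + 56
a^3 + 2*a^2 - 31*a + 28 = (a - 4)*(a - 1)*(a + 7)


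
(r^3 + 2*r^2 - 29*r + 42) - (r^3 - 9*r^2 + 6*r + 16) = 11*r^2 - 35*r + 26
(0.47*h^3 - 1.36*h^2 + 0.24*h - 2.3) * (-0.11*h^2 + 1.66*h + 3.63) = -0.0517*h^5 + 0.9298*h^4 - 0.5779*h^3 - 4.2854*h^2 - 2.9468*h - 8.349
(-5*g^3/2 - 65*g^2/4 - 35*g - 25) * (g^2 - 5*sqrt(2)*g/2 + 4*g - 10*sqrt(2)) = -5*g^5/2 - 105*g^4/4 + 25*sqrt(2)*g^4/4 - 100*g^3 + 525*sqrt(2)*g^3/8 - 165*g^2 + 250*sqrt(2)*g^2 - 100*g + 825*sqrt(2)*g/2 + 250*sqrt(2)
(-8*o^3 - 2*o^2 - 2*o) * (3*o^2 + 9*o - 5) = -24*o^5 - 78*o^4 + 16*o^3 - 8*o^2 + 10*o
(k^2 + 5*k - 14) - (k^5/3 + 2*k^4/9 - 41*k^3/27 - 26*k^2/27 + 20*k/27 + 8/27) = -k^5/3 - 2*k^4/9 + 41*k^3/27 + 53*k^2/27 + 115*k/27 - 386/27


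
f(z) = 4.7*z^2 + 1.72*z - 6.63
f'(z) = 9.4*z + 1.72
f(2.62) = 30.14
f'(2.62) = 26.35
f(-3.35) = 40.35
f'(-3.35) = -29.77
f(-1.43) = 0.52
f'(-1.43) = -11.72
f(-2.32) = 14.68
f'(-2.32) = -20.09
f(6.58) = 208.18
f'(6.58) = 63.57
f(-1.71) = 4.17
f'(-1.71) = -14.35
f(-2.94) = 28.94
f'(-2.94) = -25.92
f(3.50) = 56.96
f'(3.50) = 34.62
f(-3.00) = 30.51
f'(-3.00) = -26.48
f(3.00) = 40.83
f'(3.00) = 29.92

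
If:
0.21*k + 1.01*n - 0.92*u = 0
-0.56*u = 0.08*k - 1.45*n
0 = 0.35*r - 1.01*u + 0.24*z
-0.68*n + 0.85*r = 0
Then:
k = 0.549483488619468*z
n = 0.136727281395162*z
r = 0.109381825116129*z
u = 0.275528355238263*z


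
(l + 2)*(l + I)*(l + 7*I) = l^3 + 2*l^2 + 8*I*l^2 - 7*l + 16*I*l - 14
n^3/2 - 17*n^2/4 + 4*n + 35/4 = (n/2 + 1/2)*(n - 7)*(n - 5/2)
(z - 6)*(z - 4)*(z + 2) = z^3 - 8*z^2 + 4*z + 48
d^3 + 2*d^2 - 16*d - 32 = (d - 4)*(d + 2)*(d + 4)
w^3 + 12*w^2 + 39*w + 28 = (w + 1)*(w + 4)*(w + 7)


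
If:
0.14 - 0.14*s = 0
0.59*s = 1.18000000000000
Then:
No Solution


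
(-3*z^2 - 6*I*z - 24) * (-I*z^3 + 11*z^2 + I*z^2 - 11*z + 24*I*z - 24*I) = 3*I*z^5 - 39*z^4 - 3*I*z^4 + 39*z^3 - 114*I*z^3 - 120*z^2 + 114*I*z^2 + 120*z - 576*I*z + 576*I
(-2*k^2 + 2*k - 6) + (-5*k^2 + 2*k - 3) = -7*k^2 + 4*k - 9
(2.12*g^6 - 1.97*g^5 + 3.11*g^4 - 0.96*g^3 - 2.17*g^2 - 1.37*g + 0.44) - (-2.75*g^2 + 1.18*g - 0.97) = 2.12*g^6 - 1.97*g^5 + 3.11*g^4 - 0.96*g^3 + 0.58*g^2 - 2.55*g + 1.41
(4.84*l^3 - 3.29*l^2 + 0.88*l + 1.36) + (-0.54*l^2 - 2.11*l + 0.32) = 4.84*l^3 - 3.83*l^2 - 1.23*l + 1.68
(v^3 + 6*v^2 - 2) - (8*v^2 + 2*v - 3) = v^3 - 2*v^2 - 2*v + 1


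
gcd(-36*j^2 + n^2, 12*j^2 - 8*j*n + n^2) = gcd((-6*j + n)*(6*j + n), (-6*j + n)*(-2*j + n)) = 6*j - n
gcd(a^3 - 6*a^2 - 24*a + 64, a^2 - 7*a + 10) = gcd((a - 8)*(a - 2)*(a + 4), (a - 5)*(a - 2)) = a - 2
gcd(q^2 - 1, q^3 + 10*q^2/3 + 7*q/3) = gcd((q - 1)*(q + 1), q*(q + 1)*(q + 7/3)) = q + 1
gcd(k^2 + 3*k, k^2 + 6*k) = k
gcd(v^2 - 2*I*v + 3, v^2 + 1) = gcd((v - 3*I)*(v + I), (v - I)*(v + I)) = v + I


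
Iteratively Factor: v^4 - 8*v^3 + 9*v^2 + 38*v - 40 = (v + 2)*(v^3 - 10*v^2 + 29*v - 20) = (v - 5)*(v + 2)*(v^2 - 5*v + 4) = (v - 5)*(v - 1)*(v + 2)*(v - 4)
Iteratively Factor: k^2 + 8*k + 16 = (k + 4)*(k + 4)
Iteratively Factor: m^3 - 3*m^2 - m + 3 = (m - 3)*(m^2 - 1) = (m - 3)*(m + 1)*(m - 1)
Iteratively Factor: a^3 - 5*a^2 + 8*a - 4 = (a - 1)*(a^2 - 4*a + 4) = (a - 2)*(a - 1)*(a - 2)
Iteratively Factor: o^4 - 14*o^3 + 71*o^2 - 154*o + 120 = (o - 4)*(o^3 - 10*o^2 + 31*o - 30) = (o - 5)*(o - 4)*(o^2 - 5*o + 6) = (o - 5)*(o - 4)*(o - 3)*(o - 2)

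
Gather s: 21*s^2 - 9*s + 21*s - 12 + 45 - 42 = 21*s^2 + 12*s - 9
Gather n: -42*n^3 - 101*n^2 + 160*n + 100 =-42*n^3 - 101*n^2 + 160*n + 100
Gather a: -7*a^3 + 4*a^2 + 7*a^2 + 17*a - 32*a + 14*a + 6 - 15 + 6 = -7*a^3 + 11*a^2 - a - 3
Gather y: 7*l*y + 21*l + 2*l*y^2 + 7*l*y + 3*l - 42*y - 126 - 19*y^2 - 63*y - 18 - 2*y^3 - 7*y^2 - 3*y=24*l - 2*y^3 + y^2*(2*l - 26) + y*(14*l - 108) - 144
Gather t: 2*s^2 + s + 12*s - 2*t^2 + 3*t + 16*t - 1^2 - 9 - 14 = 2*s^2 + 13*s - 2*t^2 + 19*t - 24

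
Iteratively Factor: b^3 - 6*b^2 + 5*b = (b - 5)*(b^2 - b) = b*(b - 5)*(b - 1)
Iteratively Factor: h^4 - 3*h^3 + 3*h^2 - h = (h - 1)*(h^3 - 2*h^2 + h) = h*(h - 1)*(h^2 - 2*h + 1) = h*(h - 1)^2*(h - 1)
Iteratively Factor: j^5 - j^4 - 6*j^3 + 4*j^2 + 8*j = (j + 1)*(j^4 - 2*j^3 - 4*j^2 + 8*j) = (j - 2)*(j + 1)*(j^3 - 4*j) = j*(j - 2)*(j + 1)*(j^2 - 4) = j*(j - 2)*(j + 1)*(j + 2)*(j - 2)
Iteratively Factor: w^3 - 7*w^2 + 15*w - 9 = (w - 3)*(w^2 - 4*w + 3) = (w - 3)^2*(w - 1)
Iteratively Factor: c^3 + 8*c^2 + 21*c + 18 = (c + 2)*(c^2 + 6*c + 9) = (c + 2)*(c + 3)*(c + 3)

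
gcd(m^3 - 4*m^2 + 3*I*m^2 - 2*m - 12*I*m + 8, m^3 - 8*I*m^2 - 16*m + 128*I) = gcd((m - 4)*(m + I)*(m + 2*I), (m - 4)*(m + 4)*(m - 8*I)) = m - 4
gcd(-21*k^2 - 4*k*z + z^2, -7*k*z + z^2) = -7*k + z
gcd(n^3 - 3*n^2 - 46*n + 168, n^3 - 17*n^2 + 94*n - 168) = n^2 - 10*n + 24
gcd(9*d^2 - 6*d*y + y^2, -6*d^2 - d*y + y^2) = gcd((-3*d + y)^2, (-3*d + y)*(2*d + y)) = -3*d + y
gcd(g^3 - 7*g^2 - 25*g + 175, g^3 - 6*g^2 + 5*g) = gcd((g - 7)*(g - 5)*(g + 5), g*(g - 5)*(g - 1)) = g - 5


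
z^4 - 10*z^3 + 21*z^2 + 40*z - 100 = (z - 5)^2*(z - 2)*(z + 2)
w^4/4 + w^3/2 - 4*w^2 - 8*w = w*(w/4 + 1)*(w - 4)*(w + 2)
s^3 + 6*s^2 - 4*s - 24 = (s - 2)*(s + 2)*(s + 6)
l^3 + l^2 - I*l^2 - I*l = l*(l + 1)*(l - I)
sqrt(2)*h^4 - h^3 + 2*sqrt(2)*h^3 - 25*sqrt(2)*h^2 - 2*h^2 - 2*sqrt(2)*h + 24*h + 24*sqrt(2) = (h - 4)*(h + 6)*(h - sqrt(2))*(sqrt(2)*h + 1)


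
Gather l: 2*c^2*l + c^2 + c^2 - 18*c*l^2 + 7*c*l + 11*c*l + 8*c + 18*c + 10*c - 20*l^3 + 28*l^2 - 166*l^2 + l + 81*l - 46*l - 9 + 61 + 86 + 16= 2*c^2 + 36*c - 20*l^3 + l^2*(-18*c - 138) + l*(2*c^2 + 18*c + 36) + 154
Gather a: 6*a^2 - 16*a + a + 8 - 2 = 6*a^2 - 15*a + 6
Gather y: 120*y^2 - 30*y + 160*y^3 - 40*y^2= 160*y^3 + 80*y^2 - 30*y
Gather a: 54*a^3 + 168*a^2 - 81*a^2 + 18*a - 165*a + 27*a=54*a^3 + 87*a^2 - 120*a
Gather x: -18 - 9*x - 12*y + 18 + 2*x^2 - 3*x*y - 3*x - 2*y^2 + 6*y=2*x^2 + x*(-3*y - 12) - 2*y^2 - 6*y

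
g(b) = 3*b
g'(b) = 3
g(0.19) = 0.57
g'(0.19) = 3.00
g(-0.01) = -0.03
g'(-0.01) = 3.00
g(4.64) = 13.92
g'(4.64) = 3.00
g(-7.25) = -21.75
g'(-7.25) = 3.00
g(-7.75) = -23.25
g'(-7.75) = 3.00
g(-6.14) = -18.42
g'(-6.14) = 3.00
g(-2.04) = -6.12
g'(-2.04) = 3.00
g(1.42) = 4.26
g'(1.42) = 3.00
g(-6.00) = -18.00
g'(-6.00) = 3.00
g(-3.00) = -9.00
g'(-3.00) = 3.00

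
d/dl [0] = 0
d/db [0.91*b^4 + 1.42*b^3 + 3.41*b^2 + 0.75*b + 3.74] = 3.64*b^3 + 4.26*b^2 + 6.82*b + 0.75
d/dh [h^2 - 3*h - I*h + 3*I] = 2*h - 3 - I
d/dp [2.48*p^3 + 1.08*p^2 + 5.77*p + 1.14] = 7.44*p^2 + 2.16*p + 5.77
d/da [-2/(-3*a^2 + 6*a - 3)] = 4*(1 - a)/(3*(a^2 - 2*a + 1)^2)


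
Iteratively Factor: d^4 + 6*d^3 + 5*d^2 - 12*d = (d)*(d^3 + 6*d^2 + 5*d - 12) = d*(d + 4)*(d^2 + 2*d - 3) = d*(d - 1)*(d + 4)*(d + 3)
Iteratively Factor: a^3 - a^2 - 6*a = (a + 2)*(a^2 - 3*a) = a*(a + 2)*(a - 3)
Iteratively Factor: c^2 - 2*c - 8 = (c + 2)*(c - 4)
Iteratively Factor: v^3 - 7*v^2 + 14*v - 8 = (v - 4)*(v^2 - 3*v + 2) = (v - 4)*(v - 1)*(v - 2)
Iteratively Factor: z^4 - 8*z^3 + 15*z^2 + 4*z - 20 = (z - 2)*(z^3 - 6*z^2 + 3*z + 10) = (z - 5)*(z - 2)*(z^2 - z - 2) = (z - 5)*(z - 2)^2*(z + 1)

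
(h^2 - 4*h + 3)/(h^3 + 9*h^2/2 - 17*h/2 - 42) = 2*(h - 1)/(2*h^2 + 15*h + 28)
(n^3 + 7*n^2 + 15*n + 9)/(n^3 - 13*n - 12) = (n + 3)/(n - 4)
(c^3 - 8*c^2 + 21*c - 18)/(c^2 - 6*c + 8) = (c^2 - 6*c + 9)/(c - 4)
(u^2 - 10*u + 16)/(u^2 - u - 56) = (u - 2)/(u + 7)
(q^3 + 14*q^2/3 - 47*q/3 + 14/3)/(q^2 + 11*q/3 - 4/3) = (q^2 + 5*q - 14)/(q + 4)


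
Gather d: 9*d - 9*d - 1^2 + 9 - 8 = 0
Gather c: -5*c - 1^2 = -5*c - 1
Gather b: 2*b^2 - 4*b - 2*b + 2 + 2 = 2*b^2 - 6*b + 4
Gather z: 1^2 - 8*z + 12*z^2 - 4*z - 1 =12*z^2 - 12*z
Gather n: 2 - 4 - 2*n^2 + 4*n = -2*n^2 + 4*n - 2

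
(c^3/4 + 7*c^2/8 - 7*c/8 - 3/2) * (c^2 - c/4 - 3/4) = c^5/4 + 13*c^4/16 - 41*c^3/32 - 31*c^2/16 + 33*c/32 + 9/8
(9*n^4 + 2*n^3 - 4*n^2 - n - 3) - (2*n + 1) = 9*n^4 + 2*n^3 - 4*n^2 - 3*n - 4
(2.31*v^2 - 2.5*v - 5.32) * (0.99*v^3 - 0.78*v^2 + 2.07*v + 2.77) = 2.2869*v^5 - 4.2768*v^4 + 1.4649*v^3 + 5.3733*v^2 - 17.9374*v - 14.7364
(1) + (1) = 2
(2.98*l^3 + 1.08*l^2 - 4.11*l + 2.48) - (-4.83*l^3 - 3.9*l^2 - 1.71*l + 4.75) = 7.81*l^3 + 4.98*l^2 - 2.4*l - 2.27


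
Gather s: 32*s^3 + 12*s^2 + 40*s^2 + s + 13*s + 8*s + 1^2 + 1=32*s^3 + 52*s^2 + 22*s + 2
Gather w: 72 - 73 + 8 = 7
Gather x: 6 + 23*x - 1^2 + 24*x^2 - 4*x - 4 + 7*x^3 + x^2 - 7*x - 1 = 7*x^3 + 25*x^2 + 12*x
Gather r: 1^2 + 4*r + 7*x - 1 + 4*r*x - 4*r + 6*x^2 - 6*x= 4*r*x + 6*x^2 + x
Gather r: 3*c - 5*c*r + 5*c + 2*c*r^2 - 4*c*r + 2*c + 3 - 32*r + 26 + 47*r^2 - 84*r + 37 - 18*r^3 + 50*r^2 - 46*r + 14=10*c - 18*r^3 + r^2*(2*c + 97) + r*(-9*c - 162) + 80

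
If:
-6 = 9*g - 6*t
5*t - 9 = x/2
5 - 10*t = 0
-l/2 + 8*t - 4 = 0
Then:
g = -1/3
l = 0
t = 1/2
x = -13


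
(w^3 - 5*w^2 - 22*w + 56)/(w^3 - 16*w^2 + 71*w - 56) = (w^2 + 2*w - 8)/(w^2 - 9*w + 8)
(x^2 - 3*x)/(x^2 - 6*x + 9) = x/(x - 3)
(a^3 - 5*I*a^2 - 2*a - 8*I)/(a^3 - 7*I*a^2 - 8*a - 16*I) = (a - 2*I)/(a - 4*I)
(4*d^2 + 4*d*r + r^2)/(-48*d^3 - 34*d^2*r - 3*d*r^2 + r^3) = (2*d + r)/(-24*d^2 - 5*d*r + r^2)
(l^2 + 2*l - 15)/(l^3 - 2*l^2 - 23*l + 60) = 1/(l - 4)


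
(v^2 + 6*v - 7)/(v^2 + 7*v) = (v - 1)/v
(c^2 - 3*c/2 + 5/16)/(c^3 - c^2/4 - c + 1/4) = (c - 5/4)/(c^2 - 1)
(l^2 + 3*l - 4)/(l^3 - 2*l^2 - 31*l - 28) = (l - 1)/(l^2 - 6*l - 7)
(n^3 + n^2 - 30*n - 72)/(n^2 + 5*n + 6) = (n^2 - 2*n - 24)/(n + 2)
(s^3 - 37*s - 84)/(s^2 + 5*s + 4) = (s^2 - 4*s - 21)/(s + 1)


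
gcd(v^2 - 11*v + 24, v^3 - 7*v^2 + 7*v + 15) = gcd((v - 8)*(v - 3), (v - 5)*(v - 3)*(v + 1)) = v - 3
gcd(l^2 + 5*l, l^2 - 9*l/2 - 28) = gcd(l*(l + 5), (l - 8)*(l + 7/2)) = 1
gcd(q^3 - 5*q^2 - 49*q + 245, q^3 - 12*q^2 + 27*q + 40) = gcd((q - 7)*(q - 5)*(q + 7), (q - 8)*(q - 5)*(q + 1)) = q - 5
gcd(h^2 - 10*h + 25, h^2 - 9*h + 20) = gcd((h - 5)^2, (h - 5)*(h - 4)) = h - 5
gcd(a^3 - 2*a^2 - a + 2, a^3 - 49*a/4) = 1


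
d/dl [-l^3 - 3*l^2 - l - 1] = -3*l^2 - 6*l - 1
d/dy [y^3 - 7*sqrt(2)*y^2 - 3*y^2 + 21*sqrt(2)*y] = 3*y^2 - 14*sqrt(2)*y - 6*y + 21*sqrt(2)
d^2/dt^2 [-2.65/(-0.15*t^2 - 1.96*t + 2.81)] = (-0.11925*t^2 - 1.5582*t + 2.65*(0.3*t + 1.96)*(0.6*t + 3.92) + 2.23395)/(0.15*t^2 + 1.96*t - 2.81)^3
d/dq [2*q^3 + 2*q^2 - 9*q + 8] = 6*q^2 + 4*q - 9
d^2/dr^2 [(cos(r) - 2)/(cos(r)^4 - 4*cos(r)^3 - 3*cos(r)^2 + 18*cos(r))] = (34*(1 - cos(r)^2)^2/cos(r)^3 - 32*sin(r)^6/cos(r)^3 - 9*cos(r)^4 - 10*cos(r)^3 - 17*cos(r)^2 - 24*tan(r)^2 + 6 + 128/cos(r) - 146/cos(r)^3)/((cos(r) - 3)^4*(cos(r) + 2)^3)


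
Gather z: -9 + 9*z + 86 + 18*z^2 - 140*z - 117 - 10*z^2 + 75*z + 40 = 8*z^2 - 56*z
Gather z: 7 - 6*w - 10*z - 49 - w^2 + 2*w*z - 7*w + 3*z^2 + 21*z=-w^2 - 13*w + 3*z^2 + z*(2*w + 11) - 42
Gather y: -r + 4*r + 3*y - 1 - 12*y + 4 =3*r - 9*y + 3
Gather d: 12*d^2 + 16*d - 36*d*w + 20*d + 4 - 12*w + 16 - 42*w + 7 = 12*d^2 + d*(36 - 36*w) - 54*w + 27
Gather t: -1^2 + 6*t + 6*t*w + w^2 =t*(6*w + 6) + w^2 - 1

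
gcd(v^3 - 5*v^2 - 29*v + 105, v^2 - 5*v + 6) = v - 3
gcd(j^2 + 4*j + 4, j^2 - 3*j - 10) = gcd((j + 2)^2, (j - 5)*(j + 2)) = j + 2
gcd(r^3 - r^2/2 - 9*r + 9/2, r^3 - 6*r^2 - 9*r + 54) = r^2 - 9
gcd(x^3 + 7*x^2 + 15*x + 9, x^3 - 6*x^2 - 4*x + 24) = 1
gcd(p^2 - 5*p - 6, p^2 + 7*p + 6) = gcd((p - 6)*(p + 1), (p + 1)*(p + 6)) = p + 1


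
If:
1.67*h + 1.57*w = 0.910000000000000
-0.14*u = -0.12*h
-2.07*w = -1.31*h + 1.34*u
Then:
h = 0.51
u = 0.44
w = 0.04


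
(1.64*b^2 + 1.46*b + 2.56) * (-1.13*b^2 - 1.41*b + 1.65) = -1.8532*b^4 - 3.9622*b^3 - 2.2454*b^2 - 1.2006*b + 4.224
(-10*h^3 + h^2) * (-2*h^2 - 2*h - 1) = 20*h^5 + 18*h^4 + 8*h^3 - h^2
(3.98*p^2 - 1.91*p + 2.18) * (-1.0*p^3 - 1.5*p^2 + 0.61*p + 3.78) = -3.98*p^5 - 4.06*p^4 + 3.1128*p^3 + 10.6093*p^2 - 5.89*p + 8.2404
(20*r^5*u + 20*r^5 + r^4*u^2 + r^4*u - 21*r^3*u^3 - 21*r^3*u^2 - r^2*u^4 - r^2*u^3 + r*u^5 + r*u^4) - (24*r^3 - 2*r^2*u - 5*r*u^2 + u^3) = 20*r^5*u + 20*r^5 + r^4*u^2 + r^4*u - 21*r^3*u^3 - 21*r^3*u^2 - 24*r^3 - r^2*u^4 - r^2*u^3 + 2*r^2*u + r*u^5 + r*u^4 + 5*r*u^2 - u^3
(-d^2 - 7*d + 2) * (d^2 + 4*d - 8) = -d^4 - 11*d^3 - 18*d^2 + 64*d - 16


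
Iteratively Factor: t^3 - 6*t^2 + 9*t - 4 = (t - 1)*(t^2 - 5*t + 4) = (t - 1)^2*(t - 4)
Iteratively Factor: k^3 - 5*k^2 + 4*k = (k - 4)*(k^2 - k) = (k - 4)*(k - 1)*(k)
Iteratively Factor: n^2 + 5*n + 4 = (n + 4)*(n + 1)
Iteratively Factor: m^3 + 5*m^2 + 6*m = (m + 3)*(m^2 + 2*m) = m*(m + 3)*(m + 2)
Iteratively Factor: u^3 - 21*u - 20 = (u + 1)*(u^2 - u - 20) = (u - 5)*(u + 1)*(u + 4)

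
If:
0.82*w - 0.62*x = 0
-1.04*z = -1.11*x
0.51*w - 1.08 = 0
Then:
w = 2.12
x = 2.80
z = 2.99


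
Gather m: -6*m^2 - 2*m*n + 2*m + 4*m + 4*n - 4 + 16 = -6*m^2 + m*(6 - 2*n) + 4*n + 12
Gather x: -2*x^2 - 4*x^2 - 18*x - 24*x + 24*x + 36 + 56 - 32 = -6*x^2 - 18*x + 60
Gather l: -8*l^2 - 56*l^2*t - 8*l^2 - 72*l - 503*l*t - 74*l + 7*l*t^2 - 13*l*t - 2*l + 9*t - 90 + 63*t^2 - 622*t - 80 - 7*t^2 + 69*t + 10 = l^2*(-56*t - 16) + l*(7*t^2 - 516*t - 148) + 56*t^2 - 544*t - 160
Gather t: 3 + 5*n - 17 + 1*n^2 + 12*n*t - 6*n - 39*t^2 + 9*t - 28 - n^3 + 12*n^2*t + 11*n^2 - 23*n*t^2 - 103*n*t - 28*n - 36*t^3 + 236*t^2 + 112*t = -n^3 + 12*n^2 - 29*n - 36*t^3 + t^2*(197 - 23*n) + t*(12*n^2 - 91*n + 121) - 42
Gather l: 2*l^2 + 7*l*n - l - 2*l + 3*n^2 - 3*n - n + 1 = 2*l^2 + l*(7*n - 3) + 3*n^2 - 4*n + 1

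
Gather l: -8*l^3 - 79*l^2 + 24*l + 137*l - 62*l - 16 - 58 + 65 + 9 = -8*l^3 - 79*l^2 + 99*l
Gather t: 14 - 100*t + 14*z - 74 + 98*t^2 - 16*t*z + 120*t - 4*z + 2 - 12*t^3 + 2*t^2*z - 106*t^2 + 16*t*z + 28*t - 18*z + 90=-12*t^3 + t^2*(2*z - 8) + 48*t - 8*z + 32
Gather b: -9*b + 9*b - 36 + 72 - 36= 0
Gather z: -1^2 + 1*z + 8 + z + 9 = 2*z + 16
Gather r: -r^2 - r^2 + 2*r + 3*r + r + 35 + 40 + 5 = -2*r^2 + 6*r + 80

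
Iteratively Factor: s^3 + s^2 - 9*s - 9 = (s + 1)*(s^2 - 9) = (s + 1)*(s + 3)*(s - 3)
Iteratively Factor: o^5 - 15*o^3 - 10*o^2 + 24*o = (o - 4)*(o^4 + 4*o^3 + o^2 - 6*o) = o*(o - 4)*(o^3 + 4*o^2 + o - 6) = o*(o - 4)*(o - 1)*(o^2 + 5*o + 6) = o*(o - 4)*(o - 1)*(o + 3)*(o + 2)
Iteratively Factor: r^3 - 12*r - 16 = (r - 4)*(r^2 + 4*r + 4) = (r - 4)*(r + 2)*(r + 2)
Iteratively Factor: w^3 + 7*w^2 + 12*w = (w + 3)*(w^2 + 4*w) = (w + 3)*(w + 4)*(w)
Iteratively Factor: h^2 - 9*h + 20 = (h - 5)*(h - 4)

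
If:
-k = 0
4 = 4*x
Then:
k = 0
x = 1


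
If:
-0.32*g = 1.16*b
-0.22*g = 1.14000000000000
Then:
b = 1.43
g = -5.18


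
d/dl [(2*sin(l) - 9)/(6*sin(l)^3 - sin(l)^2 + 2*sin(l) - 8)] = 2*(-12*sin(l)^3 + 82*sin(l)^2 - 9*sin(l) + 1)*cos(l)/(6*sin(l)^3 - sin(l)^2 + 2*sin(l) - 8)^2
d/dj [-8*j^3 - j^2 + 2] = 2*j*(-12*j - 1)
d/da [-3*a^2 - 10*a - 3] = -6*a - 10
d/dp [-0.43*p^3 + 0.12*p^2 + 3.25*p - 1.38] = -1.29*p^2 + 0.24*p + 3.25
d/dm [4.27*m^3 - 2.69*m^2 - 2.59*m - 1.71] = 12.81*m^2 - 5.38*m - 2.59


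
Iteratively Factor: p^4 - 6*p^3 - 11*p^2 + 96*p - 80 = (p - 1)*(p^3 - 5*p^2 - 16*p + 80) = (p - 4)*(p - 1)*(p^2 - p - 20) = (p - 4)*(p - 1)*(p + 4)*(p - 5)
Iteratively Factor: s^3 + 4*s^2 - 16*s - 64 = (s + 4)*(s^2 - 16) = (s + 4)^2*(s - 4)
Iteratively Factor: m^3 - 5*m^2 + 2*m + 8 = (m - 2)*(m^2 - 3*m - 4) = (m - 2)*(m + 1)*(m - 4)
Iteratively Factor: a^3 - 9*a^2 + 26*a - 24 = (a - 4)*(a^2 - 5*a + 6) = (a - 4)*(a - 3)*(a - 2)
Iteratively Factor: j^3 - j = (j - 1)*(j^2 + j) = (j - 1)*(j + 1)*(j)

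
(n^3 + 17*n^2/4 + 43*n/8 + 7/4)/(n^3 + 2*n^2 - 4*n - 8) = (8*n^2 + 18*n + 7)/(8*(n^2 - 4))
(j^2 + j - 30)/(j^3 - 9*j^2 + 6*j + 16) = (j^2 + j - 30)/(j^3 - 9*j^2 + 6*j + 16)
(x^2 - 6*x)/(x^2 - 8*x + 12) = x/(x - 2)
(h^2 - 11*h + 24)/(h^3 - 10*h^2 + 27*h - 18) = (h - 8)/(h^2 - 7*h + 6)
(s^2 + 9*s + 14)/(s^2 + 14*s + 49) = (s + 2)/(s + 7)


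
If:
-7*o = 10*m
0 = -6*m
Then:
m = 0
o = 0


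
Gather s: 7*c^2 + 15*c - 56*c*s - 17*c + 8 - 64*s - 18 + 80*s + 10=7*c^2 - 2*c + s*(16 - 56*c)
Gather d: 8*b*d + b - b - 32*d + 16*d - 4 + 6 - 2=d*(8*b - 16)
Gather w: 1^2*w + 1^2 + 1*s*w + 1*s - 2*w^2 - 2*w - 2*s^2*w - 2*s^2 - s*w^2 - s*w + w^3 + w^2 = -2*s^2 + s + w^3 + w^2*(-s - 1) + w*(-2*s^2 - 1) + 1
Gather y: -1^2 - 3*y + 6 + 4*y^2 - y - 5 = 4*y^2 - 4*y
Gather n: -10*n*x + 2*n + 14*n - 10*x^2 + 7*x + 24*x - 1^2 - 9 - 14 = n*(16 - 10*x) - 10*x^2 + 31*x - 24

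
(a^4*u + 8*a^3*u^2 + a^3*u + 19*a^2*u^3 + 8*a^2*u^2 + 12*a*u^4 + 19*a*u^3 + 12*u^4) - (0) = a^4*u + 8*a^3*u^2 + a^3*u + 19*a^2*u^3 + 8*a^2*u^2 + 12*a*u^4 + 19*a*u^3 + 12*u^4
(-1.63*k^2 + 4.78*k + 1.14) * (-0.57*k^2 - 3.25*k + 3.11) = 0.9291*k^4 + 2.5729*k^3 - 21.2541*k^2 + 11.1608*k + 3.5454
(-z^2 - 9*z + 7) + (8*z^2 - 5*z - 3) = 7*z^2 - 14*z + 4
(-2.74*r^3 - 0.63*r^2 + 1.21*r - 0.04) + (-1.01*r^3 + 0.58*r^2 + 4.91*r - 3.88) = -3.75*r^3 - 0.05*r^2 + 6.12*r - 3.92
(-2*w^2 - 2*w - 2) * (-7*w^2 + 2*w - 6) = 14*w^4 + 10*w^3 + 22*w^2 + 8*w + 12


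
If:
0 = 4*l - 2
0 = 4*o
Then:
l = 1/2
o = 0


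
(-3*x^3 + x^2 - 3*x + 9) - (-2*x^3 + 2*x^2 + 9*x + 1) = -x^3 - x^2 - 12*x + 8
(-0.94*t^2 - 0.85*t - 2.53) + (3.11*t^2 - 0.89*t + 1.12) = 2.17*t^2 - 1.74*t - 1.41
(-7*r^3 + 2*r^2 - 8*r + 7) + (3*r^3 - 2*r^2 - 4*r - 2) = -4*r^3 - 12*r + 5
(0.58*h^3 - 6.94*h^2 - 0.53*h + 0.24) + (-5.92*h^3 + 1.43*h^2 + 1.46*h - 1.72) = -5.34*h^3 - 5.51*h^2 + 0.93*h - 1.48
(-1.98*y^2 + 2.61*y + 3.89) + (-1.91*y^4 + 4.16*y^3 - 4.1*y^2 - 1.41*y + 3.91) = -1.91*y^4 + 4.16*y^3 - 6.08*y^2 + 1.2*y + 7.8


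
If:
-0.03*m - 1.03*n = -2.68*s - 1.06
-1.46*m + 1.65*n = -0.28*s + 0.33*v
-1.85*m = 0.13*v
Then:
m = -0.0702702702702703*v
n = 0.12950848266745*v + 0.0630095108695652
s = 0.0489871750146886*v - 0.371306046195652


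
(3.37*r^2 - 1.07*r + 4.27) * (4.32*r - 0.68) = 14.5584*r^3 - 6.914*r^2 + 19.174*r - 2.9036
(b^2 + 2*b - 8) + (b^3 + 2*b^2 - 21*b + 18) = b^3 + 3*b^2 - 19*b + 10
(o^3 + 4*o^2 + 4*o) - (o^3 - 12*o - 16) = 4*o^2 + 16*o + 16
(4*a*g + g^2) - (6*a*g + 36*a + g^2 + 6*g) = -2*a*g - 36*a - 6*g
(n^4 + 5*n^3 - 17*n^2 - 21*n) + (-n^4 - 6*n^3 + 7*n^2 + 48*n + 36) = -n^3 - 10*n^2 + 27*n + 36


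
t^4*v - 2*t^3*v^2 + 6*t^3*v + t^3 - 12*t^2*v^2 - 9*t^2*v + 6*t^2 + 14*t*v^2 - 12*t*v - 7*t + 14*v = (t - 1)*(t + 7)*(t - 2*v)*(t*v + 1)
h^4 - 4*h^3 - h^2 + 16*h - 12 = (h - 3)*(h - 2)*(h - 1)*(h + 2)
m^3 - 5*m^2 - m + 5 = (m - 5)*(m - 1)*(m + 1)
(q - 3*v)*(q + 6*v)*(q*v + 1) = q^3*v + 3*q^2*v^2 + q^2 - 18*q*v^3 + 3*q*v - 18*v^2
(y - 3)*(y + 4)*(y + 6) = y^3 + 7*y^2 - 6*y - 72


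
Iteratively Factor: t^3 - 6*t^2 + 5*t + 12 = (t - 4)*(t^2 - 2*t - 3) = (t - 4)*(t + 1)*(t - 3)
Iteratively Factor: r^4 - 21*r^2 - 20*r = (r)*(r^3 - 21*r - 20) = r*(r + 4)*(r^2 - 4*r - 5) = r*(r + 1)*(r + 4)*(r - 5)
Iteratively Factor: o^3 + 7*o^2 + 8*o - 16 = (o - 1)*(o^2 + 8*o + 16) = (o - 1)*(o + 4)*(o + 4)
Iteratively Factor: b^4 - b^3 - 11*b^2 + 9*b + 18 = (b - 2)*(b^3 + b^2 - 9*b - 9) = (b - 2)*(b + 1)*(b^2 - 9) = (b - 2)*(b + 1)*(b + 3)*(b - 3)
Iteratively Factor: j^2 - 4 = (j - 2)*(j + 2)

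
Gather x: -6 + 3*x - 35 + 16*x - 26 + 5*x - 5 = 24*x - 72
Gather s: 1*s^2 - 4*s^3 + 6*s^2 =-4*s^3 + 7*s^2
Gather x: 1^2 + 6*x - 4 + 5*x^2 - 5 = 5*x^2 + 6*x - 8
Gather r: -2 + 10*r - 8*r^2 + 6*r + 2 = -8*r^2 + 16*r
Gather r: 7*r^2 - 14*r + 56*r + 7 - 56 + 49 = 7*r^2 + 42*r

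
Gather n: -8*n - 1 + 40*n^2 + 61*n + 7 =40*n^2 + 53*n + 6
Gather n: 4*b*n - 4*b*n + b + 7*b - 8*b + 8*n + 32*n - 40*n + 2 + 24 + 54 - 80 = 0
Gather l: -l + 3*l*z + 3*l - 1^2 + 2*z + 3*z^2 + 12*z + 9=l*(3*z + 2) + 3*z^2 + 14*z + 8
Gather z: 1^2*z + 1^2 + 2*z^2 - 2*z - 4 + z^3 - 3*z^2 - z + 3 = z^3 - z^2 - 2*z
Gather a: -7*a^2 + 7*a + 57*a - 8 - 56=-7*a^2 + 64*a - 64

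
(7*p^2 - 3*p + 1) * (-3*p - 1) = -21*p^3 + 2*p^2 - 1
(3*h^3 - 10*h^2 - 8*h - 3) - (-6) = 3*h^3 - 10*h^2 - 8*h + 3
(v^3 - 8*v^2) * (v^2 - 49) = v^5 - 8*v^4 - 49*v^3 + 392*v^2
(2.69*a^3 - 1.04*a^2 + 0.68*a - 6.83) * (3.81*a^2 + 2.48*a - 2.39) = 10.2489*a^5 + 2.7088*a^4 - 6.4175*a^3 - 21.8503*a^2 - 18.5636*a + 16.3237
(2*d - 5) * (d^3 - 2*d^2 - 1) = 2*d^4 - 9*d^3 + 10*d^2 - 2*d + 5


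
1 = 1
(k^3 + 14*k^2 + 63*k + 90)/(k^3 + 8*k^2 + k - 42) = (k^2 + 11*k + 30)/(k^2 + 5*k - 14)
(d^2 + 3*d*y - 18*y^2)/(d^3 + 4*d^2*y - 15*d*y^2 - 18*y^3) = 1/(d + y)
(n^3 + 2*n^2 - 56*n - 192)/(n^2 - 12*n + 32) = (n^2 + 10*n + 24)/(n - 4)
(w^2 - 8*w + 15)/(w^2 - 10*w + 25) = (w - 3)/(w - 5)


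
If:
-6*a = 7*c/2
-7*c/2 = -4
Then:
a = -2/3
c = 8/7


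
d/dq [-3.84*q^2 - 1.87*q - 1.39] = -7.68*q - 1.87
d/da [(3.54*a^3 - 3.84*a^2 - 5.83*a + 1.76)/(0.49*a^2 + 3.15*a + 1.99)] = (1.7346*a^4 + 22.302*a^3 + 11.8945*a^2 - 17.008*a - 17.1457)/(0.2401*a^4 + 3.087*a^3 + 11.8727*a^2 + 12.537*a + 3.9601)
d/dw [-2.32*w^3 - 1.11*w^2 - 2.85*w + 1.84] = -6.96*w^2 - 2.22*w - 2.85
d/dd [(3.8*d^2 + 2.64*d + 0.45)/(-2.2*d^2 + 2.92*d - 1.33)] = (16.904*d^2 - 8.128*d - 4.8252)/(4.84*d^4 - 12.848*d^3 + 14.3784*d^2 - 7.7672*d + 1.7689)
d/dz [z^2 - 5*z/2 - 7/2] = 2*z - 5/2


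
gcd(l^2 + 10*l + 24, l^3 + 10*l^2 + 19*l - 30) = l + 6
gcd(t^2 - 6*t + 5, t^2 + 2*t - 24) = 1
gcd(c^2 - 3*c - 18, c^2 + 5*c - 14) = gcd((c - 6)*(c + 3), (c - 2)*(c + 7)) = 1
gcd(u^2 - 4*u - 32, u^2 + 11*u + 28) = u + 4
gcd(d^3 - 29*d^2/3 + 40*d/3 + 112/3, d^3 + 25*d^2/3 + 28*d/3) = d + 4/3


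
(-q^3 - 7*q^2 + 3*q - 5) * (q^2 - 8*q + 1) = -q^5 + q^4 + 58*q^3 - 36*q^2 + 43*q - 5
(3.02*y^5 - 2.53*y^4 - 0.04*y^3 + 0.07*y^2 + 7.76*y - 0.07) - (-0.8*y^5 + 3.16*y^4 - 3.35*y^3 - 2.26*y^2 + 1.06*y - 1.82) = 3.82*y^5 - 5.69*y^4 + 3.31*y^3 + 2.33*y^2 + 6.7*y + 1.75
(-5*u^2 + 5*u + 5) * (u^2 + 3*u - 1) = -5*u^4 - 10*u^3 + 25*u^2 + 10*u - 5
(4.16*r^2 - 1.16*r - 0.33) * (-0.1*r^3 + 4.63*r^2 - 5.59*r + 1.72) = -0.416*r^5 + 19.3768*r^4 - 28.5922*r^3 + 12.1117*r^2 - 0.1505*r - 0.5676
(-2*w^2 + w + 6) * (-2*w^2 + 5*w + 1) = 4*w^4 - 12*w^3 - 9*w^2 + 31*w + 6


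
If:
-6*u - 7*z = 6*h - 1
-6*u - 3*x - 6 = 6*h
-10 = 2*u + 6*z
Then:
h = 11*z/6 + 31/6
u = -3*z - 5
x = 7*z/3 - 7/3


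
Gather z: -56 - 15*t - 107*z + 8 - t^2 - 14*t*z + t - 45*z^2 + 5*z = -t^2 - 14*t - 45*z^2 + z*(-14*t - 102) - 48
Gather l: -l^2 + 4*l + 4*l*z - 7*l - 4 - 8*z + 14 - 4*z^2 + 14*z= -l^2 + l*(4*z - 3) - 4*z^2 + 6*z + 10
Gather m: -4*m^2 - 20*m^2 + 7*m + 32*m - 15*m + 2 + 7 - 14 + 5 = -24*m^2 + 24*m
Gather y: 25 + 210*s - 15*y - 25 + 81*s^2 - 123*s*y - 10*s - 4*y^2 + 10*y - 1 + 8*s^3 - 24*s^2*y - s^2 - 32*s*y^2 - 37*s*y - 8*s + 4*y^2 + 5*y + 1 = 8*s^3 + 80*s^2 - 32*s*y^2 + 192*s + y*(-24*s^2 - 160*s)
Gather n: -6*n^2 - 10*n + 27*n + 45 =-6*n^2 + 17*n + 45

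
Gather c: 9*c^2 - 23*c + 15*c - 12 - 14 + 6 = 9*c^2 - 8*c - 20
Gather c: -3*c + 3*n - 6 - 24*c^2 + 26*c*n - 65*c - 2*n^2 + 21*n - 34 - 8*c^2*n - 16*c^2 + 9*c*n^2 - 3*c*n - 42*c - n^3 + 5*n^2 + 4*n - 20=c^2*(-8*n - 40) + c*(9*n^2 + 23*n - 110) - n^3 + 3*n^2 + 28*n - 60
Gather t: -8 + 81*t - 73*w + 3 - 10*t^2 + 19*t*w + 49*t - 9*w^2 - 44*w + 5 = -10*t^2 + t*(19*w + 130) - 9*w^2 - 117*w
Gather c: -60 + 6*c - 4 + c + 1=7*c - 63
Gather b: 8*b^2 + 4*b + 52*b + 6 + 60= 8*b^2 + 56*b + 66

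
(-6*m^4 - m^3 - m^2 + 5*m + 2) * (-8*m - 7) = 48*m^5 + 50*m^4 + 15*m^3 - 33*m^2 - 51*m - 14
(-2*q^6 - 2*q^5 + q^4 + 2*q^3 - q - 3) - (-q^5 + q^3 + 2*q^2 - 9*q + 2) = -2*q^6 - q^5 + q^4 + q^3 - 2*q^2 + 8*q - 5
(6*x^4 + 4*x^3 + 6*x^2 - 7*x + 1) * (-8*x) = -48*x^5 - 32*x^4 - 48*x^3 + 56*x^2 - 8*x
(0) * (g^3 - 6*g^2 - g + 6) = 0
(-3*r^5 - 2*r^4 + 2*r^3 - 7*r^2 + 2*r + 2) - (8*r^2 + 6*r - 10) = -3*r^5 - 2*r^4 + 2*r^3 - 15*r^2 - 4*r + 12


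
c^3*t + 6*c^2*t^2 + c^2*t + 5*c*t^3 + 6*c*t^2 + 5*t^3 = (c + t)*(c + 5*t)*(c*t + t)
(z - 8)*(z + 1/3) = z^2 - 23*z/3 - 8/3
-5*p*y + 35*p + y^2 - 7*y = (-5*p + y)*(y - 7)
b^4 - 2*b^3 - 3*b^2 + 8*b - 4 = (b - 2)*(b - 1)^2*(b + 2)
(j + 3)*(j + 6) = j^2 + 9*j + 18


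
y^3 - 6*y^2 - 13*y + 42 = (y - 7)*(y - 2)*(y + 3)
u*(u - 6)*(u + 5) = u^3 - u^2 - 30*u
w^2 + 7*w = w*(w + 7)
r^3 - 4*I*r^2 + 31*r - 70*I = (r - 7*I)*(r - 2*I)*(r + 5*I)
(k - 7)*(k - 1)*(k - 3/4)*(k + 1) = k^4 - 31*k^3/4 + 17*k^2/4 + 31*k/4 - 21/4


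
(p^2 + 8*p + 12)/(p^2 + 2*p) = (p + 6)/p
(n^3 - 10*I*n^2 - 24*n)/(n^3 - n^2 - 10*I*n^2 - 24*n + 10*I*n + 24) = n/(n - 1)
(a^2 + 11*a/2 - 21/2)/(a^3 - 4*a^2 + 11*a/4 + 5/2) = 2*(2*a^2 + 11*a - 21)/(4*a^3 - 16*a^2 + 11*a + 10)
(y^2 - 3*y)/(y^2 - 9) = y/(y + 3)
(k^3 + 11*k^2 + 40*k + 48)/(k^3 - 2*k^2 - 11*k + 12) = (k^2 + 8*k + 16)/(k^2 - 5*k + 4)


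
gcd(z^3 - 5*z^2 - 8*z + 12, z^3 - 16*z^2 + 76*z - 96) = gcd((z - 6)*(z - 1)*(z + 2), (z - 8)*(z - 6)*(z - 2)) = z - 6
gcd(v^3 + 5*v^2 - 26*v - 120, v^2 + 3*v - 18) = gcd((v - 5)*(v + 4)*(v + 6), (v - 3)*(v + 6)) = v + 6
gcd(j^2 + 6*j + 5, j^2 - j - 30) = j + 5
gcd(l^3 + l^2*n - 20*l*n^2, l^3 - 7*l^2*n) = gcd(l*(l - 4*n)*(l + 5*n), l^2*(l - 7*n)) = l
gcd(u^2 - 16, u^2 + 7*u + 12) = u + 4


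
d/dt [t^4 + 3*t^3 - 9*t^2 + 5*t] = 4*t^3 + 9*t^2 - 18*t + 5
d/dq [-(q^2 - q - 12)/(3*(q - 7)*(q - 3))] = (3*q^2 - 22*q + 47)/(q^4 - 20*q^3 + 142*q^2 - 420*q + 441)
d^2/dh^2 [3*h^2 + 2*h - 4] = 6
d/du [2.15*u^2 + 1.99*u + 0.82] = 4.3*u + 1.99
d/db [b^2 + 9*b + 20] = 2*b + 9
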